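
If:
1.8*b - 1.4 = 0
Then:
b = 0.78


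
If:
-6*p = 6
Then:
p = -1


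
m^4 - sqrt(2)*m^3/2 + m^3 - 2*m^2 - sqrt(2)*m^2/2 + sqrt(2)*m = m*(m - 1)*(m + 2)*(m - sqrt(2)/2)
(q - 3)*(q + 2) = q^2 - q - 6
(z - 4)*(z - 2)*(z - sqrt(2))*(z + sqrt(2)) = z^4 - 6*z^3 + 6*z^2 + 12*z - 16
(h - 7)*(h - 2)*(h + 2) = h^3 - 7*h^2 - 4*h + 28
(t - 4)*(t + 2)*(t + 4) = t^3 + 2*t^2 - 16*t - 32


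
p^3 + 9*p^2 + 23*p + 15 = (p + 1)*(p + 3)*(p + 5)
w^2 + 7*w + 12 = (w + 3)*(w + 4)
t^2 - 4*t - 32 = (t - 8)*(t + 4)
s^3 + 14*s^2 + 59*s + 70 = (s + 2)*(s + 5)*(s + 7)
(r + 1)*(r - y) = r^2 - r*y + r - y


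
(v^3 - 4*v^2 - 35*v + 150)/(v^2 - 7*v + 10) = (v^2 + v - 30)/(v - 2)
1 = 1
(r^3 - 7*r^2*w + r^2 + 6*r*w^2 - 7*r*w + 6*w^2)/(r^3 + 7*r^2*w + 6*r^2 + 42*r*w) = (r^3 - 7*r^2*w + r^2 + 6*r*w^2 - 7*r*w + 6*w^2)/(r*(r^2 + 7*r*w + 6*r + 42*w))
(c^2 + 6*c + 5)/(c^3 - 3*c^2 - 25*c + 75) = (c + 1)/(c^2 - 8*c + 15)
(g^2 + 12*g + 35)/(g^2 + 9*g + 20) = (g + 7)/(g + 4)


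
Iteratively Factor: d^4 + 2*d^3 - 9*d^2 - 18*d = (d + 3)*(d^3 - d^2 - 6*d) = (d - 3)*(d + 3)*(d^2 + 2*d) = (d - 3)*(d + 2)*(d + 3)*(d)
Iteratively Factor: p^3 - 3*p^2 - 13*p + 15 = (p - 5)*(p^2 + 2*p - 3) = (p - 5)*(p + 3)*(p - 1)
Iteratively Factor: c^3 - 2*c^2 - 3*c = (c + 1)*(c^2 - 3*c) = (c - 3)*(c + 1)*(c)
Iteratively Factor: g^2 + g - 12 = (g - 3)*(g + 4)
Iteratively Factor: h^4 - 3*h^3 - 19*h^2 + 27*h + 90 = (h + 2)*(h^3 - 5*h^2 - 9*h + 45) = (h - 3)*(h + 2)*(h^2 - 2*h - 15) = (h - 5)*(h - 3)*(h + 2)*(h + 3)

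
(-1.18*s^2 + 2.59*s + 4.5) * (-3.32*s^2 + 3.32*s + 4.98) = 3.9176*s^4 - 12.5164*s^3 - 12.2176*s^2 + 27.8382*s + 22.41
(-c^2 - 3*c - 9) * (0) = 0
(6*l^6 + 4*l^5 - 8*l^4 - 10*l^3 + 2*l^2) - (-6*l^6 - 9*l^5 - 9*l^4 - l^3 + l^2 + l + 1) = 12*l^6 + 13*l^5 + l^4 - 9*l^3 + l^2 - l - 1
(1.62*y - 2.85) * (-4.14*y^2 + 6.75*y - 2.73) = -6.7068*y^3 + 22.734*y^2 - 23.6601*y + 7.7805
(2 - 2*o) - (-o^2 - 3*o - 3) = o^2 + o + 5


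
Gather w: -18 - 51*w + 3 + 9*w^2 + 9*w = 9*w^2 - 42*w - 15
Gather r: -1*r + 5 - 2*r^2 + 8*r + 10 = -2*r^2 + 7*r + 15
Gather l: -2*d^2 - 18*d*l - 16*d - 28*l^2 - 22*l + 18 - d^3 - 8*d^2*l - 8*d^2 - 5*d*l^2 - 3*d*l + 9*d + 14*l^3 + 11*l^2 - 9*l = -d^3 - 10*d^2 - 7*d + 14*l^3 + l^2*(-5*d - 17) + l*(-8*d^2 - 21*d - 31) + 18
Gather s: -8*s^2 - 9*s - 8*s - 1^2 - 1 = -8*s^2 - 17*s - 2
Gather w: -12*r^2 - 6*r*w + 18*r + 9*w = -12*r^2 + 18*r + w*(9 - 6*r)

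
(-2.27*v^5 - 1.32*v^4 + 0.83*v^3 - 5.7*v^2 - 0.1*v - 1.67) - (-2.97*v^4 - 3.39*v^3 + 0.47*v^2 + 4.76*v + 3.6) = -2.27*v^5 + 1.65*v^4 + 4.22*v^3 - 6.17*v^2 - 4.86*v - 5.27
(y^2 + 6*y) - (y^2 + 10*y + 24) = -4*y - 24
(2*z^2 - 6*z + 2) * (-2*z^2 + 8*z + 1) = -4*z^4 + 28*z^3 - 50*z^2 + 10*z + 2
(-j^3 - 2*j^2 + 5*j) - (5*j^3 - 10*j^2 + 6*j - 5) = -6*j^3 + 8*j^2 - j + 5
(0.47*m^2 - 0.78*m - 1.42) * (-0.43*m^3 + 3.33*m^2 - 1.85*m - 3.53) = -0.2021*m^5 + 1.9005*m^4 - 2.8563*m^3 - 4.9447*m^2 + 5.3804*m + 5.0126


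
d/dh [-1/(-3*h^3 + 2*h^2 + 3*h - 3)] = (-9*h^2 + 4*h + 3)/(3*h^3 - 2*h^2 - 3*h + 3)^2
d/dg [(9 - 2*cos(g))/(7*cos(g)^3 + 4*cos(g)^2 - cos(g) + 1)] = (-28*cos(g)^3 + 181*cos(g)^2 + 72*cos(g) - 7)*sin(g)/(7*cos(g)^3 + 4*cos(g)^2 - cos(g) + 1)^2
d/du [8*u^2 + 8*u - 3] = 16*u + 8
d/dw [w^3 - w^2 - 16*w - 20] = 3*w^2 - 2*w - 16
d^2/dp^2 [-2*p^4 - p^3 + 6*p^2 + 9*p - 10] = -24*p^2 - 6*p + 12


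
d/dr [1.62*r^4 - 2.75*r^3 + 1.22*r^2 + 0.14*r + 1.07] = 6.48*r^3 - 8.25*r^2 + 2.44*r + 0.14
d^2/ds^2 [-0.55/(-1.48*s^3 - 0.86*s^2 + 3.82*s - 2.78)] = (-(4.884*s + 0.946)*(1.48*s^3 + 0.86*s^2 - 3.82*s + 2.78) + 0.55*(4.44*s^2 + 1.72*s - 3.82)*(8.88*s^2 + 3.44*s - 7.64))/(1.48*s^3 + 0.86*s^2 - 3.82*s + 2.78)^3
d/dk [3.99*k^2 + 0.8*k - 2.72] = 7.98*k + 0.8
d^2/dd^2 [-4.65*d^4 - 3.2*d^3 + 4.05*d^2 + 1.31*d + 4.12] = -55.8*d^2 - 19.2*d + 8.1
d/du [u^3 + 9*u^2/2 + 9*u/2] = 3*u^2 + 9*u + 9/2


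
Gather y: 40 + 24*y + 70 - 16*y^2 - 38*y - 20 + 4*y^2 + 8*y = -12*y^2 - 6*y + 90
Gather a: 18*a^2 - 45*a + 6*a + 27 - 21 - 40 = 18*a^2 - 39*a - 34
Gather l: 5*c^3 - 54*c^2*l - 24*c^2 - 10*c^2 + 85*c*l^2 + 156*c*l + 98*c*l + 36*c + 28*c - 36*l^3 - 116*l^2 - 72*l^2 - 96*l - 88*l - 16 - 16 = 5*c^3 - 34*c^2 + 64*c - 36*l^3 + l^2*(85*c - 188) + l*(-54*c^2 + 254*c - 184) - 32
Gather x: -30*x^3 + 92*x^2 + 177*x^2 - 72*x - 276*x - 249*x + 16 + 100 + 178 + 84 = -30*x^3 + 269*x^2 - 597*x + 378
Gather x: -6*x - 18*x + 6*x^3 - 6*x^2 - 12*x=6*x^3 - 6*x^2 - 36*x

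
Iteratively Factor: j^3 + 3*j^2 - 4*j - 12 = (j + 3)*(j^2 - 4) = (j - 2)*(j + 3)*(j + 2)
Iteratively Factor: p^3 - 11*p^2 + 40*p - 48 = (p - 4)*(p^2 - 7*p + 12) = (p - 4)^2*(p - 3)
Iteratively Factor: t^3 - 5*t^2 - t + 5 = (t - 1)*(t^2 - 4*t - 5) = (t - 1)*(t + 1)*(t - 5)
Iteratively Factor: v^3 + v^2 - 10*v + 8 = (v - 2)*(v^2 + 3*v - 4) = (v - 2)*(v - 1)*(v + 4)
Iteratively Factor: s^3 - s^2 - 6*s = (s - 3)*(s^2 + 2*s) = (s - 3)*(s + 2)*(s)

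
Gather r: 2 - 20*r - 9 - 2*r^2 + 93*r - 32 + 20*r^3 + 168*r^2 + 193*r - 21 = 20*r^3 + 166*r^2 + 266*r - 60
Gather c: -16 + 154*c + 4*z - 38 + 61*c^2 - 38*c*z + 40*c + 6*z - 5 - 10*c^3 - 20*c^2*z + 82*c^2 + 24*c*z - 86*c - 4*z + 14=-10*c^3 + c^2*(143 - 20*z) + c*(108 - 14*z) + 6*z - 45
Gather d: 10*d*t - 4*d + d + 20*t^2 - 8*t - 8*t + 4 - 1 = d*(10*t - 3) + 20*t^2 - 16*t + 3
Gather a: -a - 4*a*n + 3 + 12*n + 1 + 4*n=a*(-4*n - 1) + 16*n + 4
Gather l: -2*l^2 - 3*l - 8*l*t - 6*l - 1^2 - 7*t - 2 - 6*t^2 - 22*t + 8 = -2*l^2 + l*(-8*t - 9) - 6*t^2 - 29*t + 5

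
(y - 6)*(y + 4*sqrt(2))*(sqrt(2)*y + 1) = sqrt(2)*y^3 - 6*sqrt(2)*y^2 + 9*y^2 - 54*y + 4*sqrt(2)*y - 24*sqrt(2)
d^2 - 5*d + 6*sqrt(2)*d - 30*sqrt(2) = (d - 5)*(d + 6*sqrt(2))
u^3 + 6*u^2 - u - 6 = (u - 1)*(u + 1)*(u + 6)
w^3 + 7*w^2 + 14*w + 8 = (w + 1)*(w + 2)*(w + 4)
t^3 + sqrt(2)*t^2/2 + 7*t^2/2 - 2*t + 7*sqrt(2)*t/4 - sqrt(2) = (t - 1/2)*(t + 4)*(t + sqrt(2)/2)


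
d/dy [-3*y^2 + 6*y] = 6 - 6*y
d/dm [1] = 0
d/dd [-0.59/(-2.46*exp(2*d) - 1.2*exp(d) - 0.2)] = (-2.9028*exp(d) - 0.708)*exp(d)/(2.46*exp(2*d) + 1.2*exp(d) + 0.2)^2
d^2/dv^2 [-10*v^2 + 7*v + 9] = -20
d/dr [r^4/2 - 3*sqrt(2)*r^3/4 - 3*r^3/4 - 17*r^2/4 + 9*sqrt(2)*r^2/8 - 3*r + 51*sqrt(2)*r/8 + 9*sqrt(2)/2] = 2*r^3 - 9*sqrt(2)*r^2/4 - 9*r^2/4 - 17*r/2 + 9*sqrt(2)*r/4 - 3 + 51*sqrt(2)/8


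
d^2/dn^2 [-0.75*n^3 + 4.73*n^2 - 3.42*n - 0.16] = 9.46 - 4.5*n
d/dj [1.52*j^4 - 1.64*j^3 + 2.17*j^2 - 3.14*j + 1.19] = 6.08*j^3 - 4.92*j^2 + 4.34*j - 3.14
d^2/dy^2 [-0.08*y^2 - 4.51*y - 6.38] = -0.160000000000000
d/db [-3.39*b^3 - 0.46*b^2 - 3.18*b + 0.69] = -10.17*b^2 - 0.92*b - 3.18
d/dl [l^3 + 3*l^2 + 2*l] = 3*l^2 + 6*l + 2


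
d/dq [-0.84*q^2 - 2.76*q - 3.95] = -1.68*q - 2.76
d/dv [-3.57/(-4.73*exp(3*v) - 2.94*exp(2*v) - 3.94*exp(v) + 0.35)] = (-50.6583*exp(2*v) - 20.9916*exp(v) - 14.0658)*exp(v)/(4.73*exp(3*v) + 2.94*exp(2*v) + 3.94*exp(v) - 0.35)^2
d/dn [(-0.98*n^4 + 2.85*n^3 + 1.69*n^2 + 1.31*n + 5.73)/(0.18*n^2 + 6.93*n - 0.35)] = (-0.3528*n^5 - 19.8612*n^4 + 40.873*n^3 + 8.4834*n^2 - 3.2458*n - 40.1674)/(0.0324*n^4 + 2.4948*n^3 + 47.8989*n^2 - 4.851*n + 0.1225)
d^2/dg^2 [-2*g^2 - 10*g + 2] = -4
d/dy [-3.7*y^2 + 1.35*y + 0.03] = 1.35 - 7.4*y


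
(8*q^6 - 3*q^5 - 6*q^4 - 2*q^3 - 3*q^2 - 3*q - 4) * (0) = 0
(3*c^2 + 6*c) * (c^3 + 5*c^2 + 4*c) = 3*c^5 + 21*c^4 + 42*c^3 + 24*c^2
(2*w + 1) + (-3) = 2*w - 2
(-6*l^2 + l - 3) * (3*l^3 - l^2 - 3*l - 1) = -18*l^5 + 9*l^4 + 8*l^3 + 6*l^2 + 8*l + 3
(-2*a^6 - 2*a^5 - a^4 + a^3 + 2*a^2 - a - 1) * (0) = 0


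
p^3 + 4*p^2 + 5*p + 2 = (p + 1)^2*(p + 2)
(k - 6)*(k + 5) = k^2 - k - 30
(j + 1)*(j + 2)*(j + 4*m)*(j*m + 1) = j^4*m + 4*j^3*m^2 + 3*j^3*m + j^3 + 12*j^2*m^2 + 6*j^2*m + 3*j^2 + 8*j*m^2 + 12*j*m + 2*j + 8*m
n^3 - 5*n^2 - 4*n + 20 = (n - 5)*(n - 2)*(n + 2)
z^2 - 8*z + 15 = (z - 5)*(z - 3)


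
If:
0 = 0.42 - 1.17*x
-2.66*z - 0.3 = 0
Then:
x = 0.36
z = -0.11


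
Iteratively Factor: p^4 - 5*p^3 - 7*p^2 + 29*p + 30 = (p - 5)*(p^3 - 7*p - 6) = (p - 5)*(p - 3)*(p^2 + 3*p + 2) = (p - 5)*(p - 3)*(p + 2)*(p + 1)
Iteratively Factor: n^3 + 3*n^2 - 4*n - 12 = (n + 2)*(n^2 + n - 6) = (n + 2)*(n + 3)*(n - 2)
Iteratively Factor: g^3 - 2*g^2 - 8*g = (g - 4)*(g^2 + 2*g) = (g - 4)*(g + 2)*(g)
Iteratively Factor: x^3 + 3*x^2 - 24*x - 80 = (x + 4)*(x^2 - x - 20) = (x + 4)^2*(x - 5)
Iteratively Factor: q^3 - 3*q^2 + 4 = (q + 1)*(q^2 - 4*q + 4) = (q - 2)*(q + 1)*(q - 2)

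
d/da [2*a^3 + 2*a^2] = 2*a*(3*a + 2)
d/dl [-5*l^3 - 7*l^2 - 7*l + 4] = -15*l^2 - 14*l - 7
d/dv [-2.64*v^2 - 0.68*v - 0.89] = -5.28*v - 0.68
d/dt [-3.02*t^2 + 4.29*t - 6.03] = 4.29 - 6.04*t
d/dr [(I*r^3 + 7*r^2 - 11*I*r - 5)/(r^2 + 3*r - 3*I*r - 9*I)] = (I*r^4 + r^3*(6 + 6*I) + r^2*(48 - 10*I) + r*(10 - 126*I) - 84 - 15*I)/(r^4 + r^3*(6 - 6*I) - 36*I*r^2 + r*(-54 - 54*I) - 81)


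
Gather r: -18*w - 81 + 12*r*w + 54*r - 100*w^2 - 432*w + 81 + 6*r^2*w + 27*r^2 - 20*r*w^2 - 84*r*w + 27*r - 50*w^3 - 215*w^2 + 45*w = r^2*(6*w + 27) + r*(-20*w^2 - 72*w + 81) - 50*w^3 - 315*w^2 - 405*w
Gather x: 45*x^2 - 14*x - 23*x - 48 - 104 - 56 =45*x^2 - 37*x - 208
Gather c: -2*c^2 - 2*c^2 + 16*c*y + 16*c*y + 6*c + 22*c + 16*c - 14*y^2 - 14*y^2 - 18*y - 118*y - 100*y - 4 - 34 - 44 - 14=-4*c^2 + c*(32*y + 44) - 28*y^2 - 236*y - 96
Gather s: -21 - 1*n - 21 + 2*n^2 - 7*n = 2*n^2 - 8*n - 42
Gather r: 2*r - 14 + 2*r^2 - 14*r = 2*r^2 - 12*r - 14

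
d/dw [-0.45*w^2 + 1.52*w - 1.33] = 1.52 - 0.9*w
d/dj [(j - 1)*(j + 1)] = 2*j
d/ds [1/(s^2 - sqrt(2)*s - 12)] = (-2*s + sqrt(2))/(-s^2 + sqrt(2)*s + 12)^2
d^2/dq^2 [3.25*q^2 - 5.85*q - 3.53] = 6.50000000000000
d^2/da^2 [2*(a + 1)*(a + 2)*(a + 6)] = 12*a + 36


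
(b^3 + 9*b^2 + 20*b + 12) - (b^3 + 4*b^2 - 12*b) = 5*b^2 + 32*b + 12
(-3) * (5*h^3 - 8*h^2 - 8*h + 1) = -15*h^3 + 24*h^2 + 24*h - 3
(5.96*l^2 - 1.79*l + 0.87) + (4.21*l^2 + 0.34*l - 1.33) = 10.17*l^2 - 1.45*l - 0.46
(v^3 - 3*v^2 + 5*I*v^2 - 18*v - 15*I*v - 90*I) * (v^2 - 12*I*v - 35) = v^5 - 3*v^4 - 7*I*v^4 + 7*v^3 + 21*I*v^3 - 75*v^2 - 49*I*v^2 - 450*v + 525*I*v + 3150*I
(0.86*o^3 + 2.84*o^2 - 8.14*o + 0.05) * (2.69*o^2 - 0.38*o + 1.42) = 2.3134*o^5 + 7.3128*o^4 - 21.7546*o^3 + 7.2605*o^2 - 11.5778*o + 0.071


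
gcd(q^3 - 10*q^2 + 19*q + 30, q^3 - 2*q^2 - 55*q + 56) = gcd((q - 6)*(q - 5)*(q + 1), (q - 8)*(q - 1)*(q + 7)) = 1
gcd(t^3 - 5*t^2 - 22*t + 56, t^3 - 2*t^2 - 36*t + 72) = t - 2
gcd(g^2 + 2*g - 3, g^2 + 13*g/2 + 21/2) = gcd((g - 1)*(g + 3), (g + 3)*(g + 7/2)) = g + 3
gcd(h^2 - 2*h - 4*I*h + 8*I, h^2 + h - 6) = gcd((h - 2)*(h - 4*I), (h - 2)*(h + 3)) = h - 2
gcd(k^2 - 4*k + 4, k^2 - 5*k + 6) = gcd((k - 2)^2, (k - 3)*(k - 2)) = k - 2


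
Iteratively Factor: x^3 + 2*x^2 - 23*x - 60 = (x - 5)*(x^2 + 7*x + 12) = (x - 5)*(x + 4)*(x + 3)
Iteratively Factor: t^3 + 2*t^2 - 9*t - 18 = (t + 2)*(t^2 - 9) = (t - 3)*(t + 2)*(t + 3)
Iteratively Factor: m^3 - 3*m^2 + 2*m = (m)*(m^2 - 3*m + 2) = m*(m - 2)*(m - 1)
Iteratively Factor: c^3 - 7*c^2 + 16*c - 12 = (c - 3)*(c^2 - 4*c + 4) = (c - 3)*(c - 2)*(c - 2)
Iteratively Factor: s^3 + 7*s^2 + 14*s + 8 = (s + 4)*(s^2 + 3*s + 2) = (s + 1)*(s + 4)*(s + 2)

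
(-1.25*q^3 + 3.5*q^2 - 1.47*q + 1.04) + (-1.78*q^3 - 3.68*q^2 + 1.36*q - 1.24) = -3.03*q^3 - 0.18*q^2 - 0.11*q - 0.2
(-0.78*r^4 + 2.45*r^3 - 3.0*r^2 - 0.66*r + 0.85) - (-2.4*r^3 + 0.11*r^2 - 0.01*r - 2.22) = -0.78*r^4 + 4.85*r^3 - 3.11*r^2 - 0.65*r + 3.07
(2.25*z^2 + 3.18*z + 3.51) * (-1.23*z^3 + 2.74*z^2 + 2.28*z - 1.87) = -2.7675*z^5 + 2.2536*z^4 + 9.5259*z^3 + 12.6603*z^2 + 2.0562*z - 6.5637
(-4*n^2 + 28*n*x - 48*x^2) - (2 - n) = -4*n^2 + 28*n*x + n - 48*x^2 - 2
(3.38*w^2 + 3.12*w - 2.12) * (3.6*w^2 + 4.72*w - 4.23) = 12.168*w^4 + 27.1856*w^3 - 7.203*w^2 - 23.204*w + 8.9676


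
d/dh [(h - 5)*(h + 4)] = 2*h - 1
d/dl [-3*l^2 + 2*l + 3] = 2 - 6*l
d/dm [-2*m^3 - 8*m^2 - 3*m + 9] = -6*m^2 - 16*m - 3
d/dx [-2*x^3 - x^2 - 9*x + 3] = -6*x^2 - 2*x - 9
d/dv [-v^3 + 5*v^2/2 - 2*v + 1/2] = -3*v^2 + 5*v - 2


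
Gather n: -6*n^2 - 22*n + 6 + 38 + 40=-6*n^2 - 22*n + 84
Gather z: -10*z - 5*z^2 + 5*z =-5*z^2 - 5*z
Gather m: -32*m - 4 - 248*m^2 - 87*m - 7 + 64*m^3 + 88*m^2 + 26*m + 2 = 64*m^3 - 160*m^2 - 93*m - 9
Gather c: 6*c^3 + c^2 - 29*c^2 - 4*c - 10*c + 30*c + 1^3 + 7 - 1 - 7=6*c^3 - 28*c^2 + 16*c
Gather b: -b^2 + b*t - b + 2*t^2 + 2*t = -b^2 + b*(t - 1) + 2*t^2 + 2*t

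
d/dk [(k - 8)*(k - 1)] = 2*k - 9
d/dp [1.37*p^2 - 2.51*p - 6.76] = 2.74*p - 2.51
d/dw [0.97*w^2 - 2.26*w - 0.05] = 1.94*w - 2.26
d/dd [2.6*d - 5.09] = 2.60000000000000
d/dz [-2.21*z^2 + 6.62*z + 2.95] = 6.62 - 4.42*z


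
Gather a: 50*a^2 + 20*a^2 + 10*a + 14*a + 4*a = 70*a^2 + 28*a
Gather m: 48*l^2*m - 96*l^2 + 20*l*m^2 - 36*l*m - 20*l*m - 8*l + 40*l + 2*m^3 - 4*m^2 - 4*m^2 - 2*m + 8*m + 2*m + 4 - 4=-96*l^2 + 32*l + 2*m^3 + m^2*(20*l - 8) + m*(48*l^2 - 56*l + 8)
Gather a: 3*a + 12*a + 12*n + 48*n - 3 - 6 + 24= 15*a + 60*n + 15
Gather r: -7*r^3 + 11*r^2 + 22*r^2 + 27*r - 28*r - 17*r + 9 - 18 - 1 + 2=-7*r^3 + 33*r^2 - 18*r - 8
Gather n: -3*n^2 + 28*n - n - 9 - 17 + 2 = -3*n^2 + 27*n - 24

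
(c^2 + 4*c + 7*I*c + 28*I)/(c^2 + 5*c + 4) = (c + 7*I)/(c + 1)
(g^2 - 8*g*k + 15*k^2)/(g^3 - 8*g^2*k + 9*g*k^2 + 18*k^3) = (g - 5*k)/(g^2 - 5*g*k - 6*k^2)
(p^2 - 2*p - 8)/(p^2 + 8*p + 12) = (p - 4)/(p + 6)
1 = 1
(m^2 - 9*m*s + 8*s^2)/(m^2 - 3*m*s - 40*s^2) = (m - s)/(m + 5*s)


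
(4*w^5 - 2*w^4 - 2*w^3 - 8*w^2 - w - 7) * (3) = 12*w^5 - 6*w^4 - 6*w^3 - 24*w^2 - 3*w - 21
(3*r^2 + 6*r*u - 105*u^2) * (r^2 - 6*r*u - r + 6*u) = 3*r^4 - 12*r^3*u - 3*r^3 - 141*r^2*u^2 + 12*r^2*u + 630*r*u^3 + 141*r*u^2 - 630*u^3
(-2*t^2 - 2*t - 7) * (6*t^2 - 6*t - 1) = -12*t^4 - 28*t^2 + 44*t + 7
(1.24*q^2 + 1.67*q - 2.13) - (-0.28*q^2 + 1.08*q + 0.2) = 1.52*q^2 + 0.59*q - 2.33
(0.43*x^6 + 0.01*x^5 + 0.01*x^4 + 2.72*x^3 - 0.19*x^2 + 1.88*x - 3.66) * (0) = 0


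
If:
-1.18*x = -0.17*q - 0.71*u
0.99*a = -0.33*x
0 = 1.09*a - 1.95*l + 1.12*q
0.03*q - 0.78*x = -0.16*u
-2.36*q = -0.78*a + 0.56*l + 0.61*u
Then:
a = 0.00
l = 0.00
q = 0.00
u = 0.00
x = 0.00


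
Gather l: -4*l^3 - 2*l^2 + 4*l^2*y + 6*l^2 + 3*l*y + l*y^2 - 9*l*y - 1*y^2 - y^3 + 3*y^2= -4*l^3 + l^2*(4*y + 4) + l*(y^2 - 6*y) - y^3 + 2*y^2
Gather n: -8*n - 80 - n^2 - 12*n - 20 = -n^2 - 20*n - 100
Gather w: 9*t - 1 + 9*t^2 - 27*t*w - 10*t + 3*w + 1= 9*t^2 - t + w*(3 - 27*t)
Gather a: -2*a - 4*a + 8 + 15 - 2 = 21 - 6*a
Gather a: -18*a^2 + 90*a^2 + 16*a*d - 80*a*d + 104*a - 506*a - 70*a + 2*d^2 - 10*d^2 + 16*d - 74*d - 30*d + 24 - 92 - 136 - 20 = 72*a^2 + a*(-64*d - 472) - 8*d^2 - 88*d - 224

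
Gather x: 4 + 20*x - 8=20*x - 4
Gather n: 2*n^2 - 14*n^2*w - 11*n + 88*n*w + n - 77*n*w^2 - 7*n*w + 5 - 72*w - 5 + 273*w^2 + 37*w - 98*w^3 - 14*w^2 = n^2*(2 - 14*w) + n*(-77*w^2 + 81*w - 10) - 98*w^3 + 259*w^2 - 35*w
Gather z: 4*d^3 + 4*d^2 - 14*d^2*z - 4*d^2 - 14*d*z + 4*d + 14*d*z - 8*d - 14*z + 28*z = 4*d^3 - 4*d + z*(14 - 14*d^2)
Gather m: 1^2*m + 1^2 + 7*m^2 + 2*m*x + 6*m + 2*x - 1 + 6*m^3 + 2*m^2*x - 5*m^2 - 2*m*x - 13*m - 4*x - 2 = 6*m^3 + m^2*(2*x + 2) - 6*m - 2*x - 2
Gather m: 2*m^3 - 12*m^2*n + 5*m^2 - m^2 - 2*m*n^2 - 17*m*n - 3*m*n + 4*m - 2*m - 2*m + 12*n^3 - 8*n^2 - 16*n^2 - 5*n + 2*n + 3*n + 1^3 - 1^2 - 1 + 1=2*m^3 + m^2*(4 - 12*n) + m*(-2*n^2 - 20*n) + 12*n^3 - 24*n^2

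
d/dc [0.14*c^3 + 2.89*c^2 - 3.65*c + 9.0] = 0.42*c^2 + 5.78*c - 3.65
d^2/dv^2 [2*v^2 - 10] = 4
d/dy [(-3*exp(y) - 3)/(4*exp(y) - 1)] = 15*exp(y)/(4*exp(y) - 1)^2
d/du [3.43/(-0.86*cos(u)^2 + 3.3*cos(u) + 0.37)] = (11.319 - 5.8996*cos(u))*sin(u)/(-0.86*cos(u)^2 + 3.3*cos(u) + 0.37)^2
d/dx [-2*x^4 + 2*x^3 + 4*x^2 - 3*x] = -8*x^3 + 6*x^2 + 8*x - 3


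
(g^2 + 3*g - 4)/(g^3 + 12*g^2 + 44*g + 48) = (g - 1)/(g^2 + 8*g + 12)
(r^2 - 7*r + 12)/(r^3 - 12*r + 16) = (r^2 - 7*r + 12)/(r^3 - 12*r + 16)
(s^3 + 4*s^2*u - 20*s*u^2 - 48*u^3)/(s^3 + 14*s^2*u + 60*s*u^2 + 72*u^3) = (s - 4*u)/(s + 6*u)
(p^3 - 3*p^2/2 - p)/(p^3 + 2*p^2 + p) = (p^2 - 3*p/2 - 1)/(p^2 + 2*p + 1)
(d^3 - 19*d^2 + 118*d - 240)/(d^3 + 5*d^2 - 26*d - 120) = (d^2 - 14*d + 48)/(d^2 + 10*d + 24)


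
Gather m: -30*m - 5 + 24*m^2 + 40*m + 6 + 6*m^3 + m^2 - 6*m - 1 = 6*m^3 + 25*m^2 + 4*m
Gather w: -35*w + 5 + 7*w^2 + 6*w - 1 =7*w^2 - 29*w + 4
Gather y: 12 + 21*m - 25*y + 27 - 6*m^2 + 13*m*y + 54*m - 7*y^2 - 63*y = -6*m^2 + 75*m - 7*y^2 + y*(13*m - 88) + 39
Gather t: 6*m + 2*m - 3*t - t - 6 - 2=8*m - 4*t - 8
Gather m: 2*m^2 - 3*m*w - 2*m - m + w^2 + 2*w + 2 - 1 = 2*m^2 + m*(-3*w - 3) + w^2 + 2*w + 1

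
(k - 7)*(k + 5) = k^2 - 2*k - 35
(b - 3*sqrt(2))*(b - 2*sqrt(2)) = b^2 - 5*sqrt(2)*b + 12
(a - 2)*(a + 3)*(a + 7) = a^3 + 8*a^2 + a - 42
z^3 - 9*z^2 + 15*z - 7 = (z - 7)*(z - 1)^2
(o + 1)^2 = o^2 + 2*o + 1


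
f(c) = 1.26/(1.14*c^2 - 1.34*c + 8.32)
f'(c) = 1.26*(1.34 - 2.28*c)/(1.14*c^2 - 1.34*c + 8.32)^2 = (1.6884 - 2.8728*c)/(1.14*c^2 - 1.34*c + 8.32)^2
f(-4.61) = 0.03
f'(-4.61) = 0.01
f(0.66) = 0.16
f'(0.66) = -0.00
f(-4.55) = 0.03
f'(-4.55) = 0.01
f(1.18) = 0.15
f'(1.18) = -0.02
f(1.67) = 0.14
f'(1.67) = -0.04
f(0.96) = 0.16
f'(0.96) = -0.02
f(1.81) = 0.13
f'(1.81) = -0.04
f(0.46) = 0.16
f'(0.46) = 0.01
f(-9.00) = 0.01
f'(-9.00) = 0.00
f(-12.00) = 0.01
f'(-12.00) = 0.00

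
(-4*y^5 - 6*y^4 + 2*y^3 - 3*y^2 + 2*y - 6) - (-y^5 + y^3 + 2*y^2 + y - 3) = -3*y^5 - 6*y^4 + y^3 - 5*y^2 + y - 3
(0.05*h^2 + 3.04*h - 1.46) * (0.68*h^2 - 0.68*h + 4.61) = 0.034*h^4 + 2.0332*h^3 - 2.8295*h^2 + 15.0072*h - 6.7306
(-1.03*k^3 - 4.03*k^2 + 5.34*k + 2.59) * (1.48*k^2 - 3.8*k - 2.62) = -1.5244*k^5 - 2.0504*k^4 + 25.9158*k^3 - 5.9002*k^2 - 23.8328*k - 6.7858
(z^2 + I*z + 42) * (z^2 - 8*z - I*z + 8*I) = z^4 - 8*z^3 + 43*z^2 - 344*z - 42*I*z + 336*I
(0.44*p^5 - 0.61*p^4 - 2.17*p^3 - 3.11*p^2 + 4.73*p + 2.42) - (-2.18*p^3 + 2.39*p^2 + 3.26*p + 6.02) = 0.44*p^5 - 0.61*p^4 + 0.0100000000000002*p^3 - 5.5*p^2 + 1.47*p - 3.6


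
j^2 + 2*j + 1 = (j + 1)^2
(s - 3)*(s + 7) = s^2 + 4*s - 21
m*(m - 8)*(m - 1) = m^3 - 9*m^2 + 8*m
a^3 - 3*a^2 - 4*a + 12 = (a - 3)*(a - 2)*(a + 2)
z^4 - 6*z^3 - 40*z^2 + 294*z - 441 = (z - 7)*(z - 3)^2*(z + 7)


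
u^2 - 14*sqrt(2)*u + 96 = (u - 8*sqrt(2))*(u - 6*sqrt(2))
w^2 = w^2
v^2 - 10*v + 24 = (v - 6)*(v - 4)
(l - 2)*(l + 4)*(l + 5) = l^3 + 7*l^2 + 2*l - 40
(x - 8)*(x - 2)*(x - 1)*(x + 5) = x^4 - 6*x^3 - 29*x^2 + 114*x - 80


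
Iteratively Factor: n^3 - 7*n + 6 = (n + 3)*(n^2 - 3*n + 2) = (n - 1)*(n + 3)*(n - 2)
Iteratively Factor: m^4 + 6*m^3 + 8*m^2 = (m + 2)*(m^3 + 4*m^2) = m*(m + 2)*(m^2 + 4*m) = m*(m + 2)*(m + 4)*(m)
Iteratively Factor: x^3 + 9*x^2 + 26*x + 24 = (x + 2)*(x^2 + 7*x + 12) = (x + 2)*(x + 4)*(x + 3)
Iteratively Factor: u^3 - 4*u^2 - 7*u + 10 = (u + 2)*(u^2 - 6*u + 5) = (u - 5)*(u + 2)*(u - 1)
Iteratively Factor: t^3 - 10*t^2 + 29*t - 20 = (t - 4)*(t^2 - 6*t + 5) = (t - 5)*(t - 4)*(t - 1)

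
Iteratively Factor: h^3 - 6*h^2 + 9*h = (h)*(h^2 - 6*h + 9) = h*(h - 3)*(h - 3)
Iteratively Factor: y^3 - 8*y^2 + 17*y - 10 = (y - 5)*(y^2 - 3*y + 2) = (y - 5)*(y - 1)*(y - 2)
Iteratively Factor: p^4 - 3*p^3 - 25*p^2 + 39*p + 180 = (p + 3)*(p^3 - 6*p^2 - 7*p + 60) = (p + 3)^2*(p^2 - 9*p + 20) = (p - 4)*(p + 3)^2*(p - 5)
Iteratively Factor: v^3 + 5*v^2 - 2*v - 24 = (v + 3)*(v^2 + 2*v - 8) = (v + 3)*(v + 4)*(v - 2)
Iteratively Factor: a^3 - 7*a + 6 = (a + 3)*(a^2 - 3*a + 2) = (a - 1)*(a + 3)*(a - 2)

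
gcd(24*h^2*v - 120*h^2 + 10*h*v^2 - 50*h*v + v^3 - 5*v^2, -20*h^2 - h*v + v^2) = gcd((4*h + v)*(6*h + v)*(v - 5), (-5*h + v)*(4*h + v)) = 4*h + v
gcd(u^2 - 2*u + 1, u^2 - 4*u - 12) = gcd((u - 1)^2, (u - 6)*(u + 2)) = 1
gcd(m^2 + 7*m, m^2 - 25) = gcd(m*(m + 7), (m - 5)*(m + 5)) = 1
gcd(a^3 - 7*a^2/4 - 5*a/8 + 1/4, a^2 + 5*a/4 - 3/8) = a - 1/4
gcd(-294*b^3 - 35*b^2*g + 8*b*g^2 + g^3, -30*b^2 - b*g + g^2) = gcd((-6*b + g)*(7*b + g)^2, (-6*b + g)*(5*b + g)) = 6*b - g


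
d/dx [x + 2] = 1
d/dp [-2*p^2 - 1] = -4*p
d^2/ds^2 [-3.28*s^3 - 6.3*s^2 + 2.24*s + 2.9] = -19.68*s - 12.6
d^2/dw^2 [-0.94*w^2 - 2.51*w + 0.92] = -1.88000000000000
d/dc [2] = 0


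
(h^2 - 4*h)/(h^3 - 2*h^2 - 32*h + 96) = h/(h^2 + 2*h - 24)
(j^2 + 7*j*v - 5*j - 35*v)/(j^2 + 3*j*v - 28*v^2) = (5 - j)/(-j + 4*v)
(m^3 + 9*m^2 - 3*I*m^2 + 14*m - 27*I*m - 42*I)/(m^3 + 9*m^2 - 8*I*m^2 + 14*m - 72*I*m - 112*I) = (m - 3*I)/(m - 8*I)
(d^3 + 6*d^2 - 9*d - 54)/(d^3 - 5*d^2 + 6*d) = (d^2 + 9*d + 18)/(d*(d - 2))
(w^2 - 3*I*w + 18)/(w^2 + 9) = (w - 6*I)/(w - 3*I)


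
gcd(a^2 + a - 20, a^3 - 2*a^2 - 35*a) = a + 5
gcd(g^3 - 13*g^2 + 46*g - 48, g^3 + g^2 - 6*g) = g - 2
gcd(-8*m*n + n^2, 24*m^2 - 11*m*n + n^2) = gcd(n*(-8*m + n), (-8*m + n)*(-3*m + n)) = 8*m - n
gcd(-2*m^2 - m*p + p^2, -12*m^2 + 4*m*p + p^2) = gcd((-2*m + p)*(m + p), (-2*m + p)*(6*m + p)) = -2*m + p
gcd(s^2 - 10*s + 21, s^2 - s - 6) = s - 3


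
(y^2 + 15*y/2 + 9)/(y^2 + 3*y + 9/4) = 2*(y + 6)/(2*y + 3)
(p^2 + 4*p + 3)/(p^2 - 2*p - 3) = (p + 3)/(p - 3)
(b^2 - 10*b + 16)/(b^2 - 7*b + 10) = (b - 8)/(b - 5)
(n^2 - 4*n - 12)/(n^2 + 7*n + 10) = (n - 6)/(n + 5)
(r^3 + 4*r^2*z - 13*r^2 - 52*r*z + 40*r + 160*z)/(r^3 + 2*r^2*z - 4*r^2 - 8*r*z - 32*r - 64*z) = (r^2 + 4*r*z - 5*r - 20*z)/(r^2 + 2*r*z + 4*r + 8*z)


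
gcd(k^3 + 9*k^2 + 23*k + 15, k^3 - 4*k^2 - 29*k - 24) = k^2 + 4*k + 3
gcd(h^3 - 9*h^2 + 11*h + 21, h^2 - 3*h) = h - 3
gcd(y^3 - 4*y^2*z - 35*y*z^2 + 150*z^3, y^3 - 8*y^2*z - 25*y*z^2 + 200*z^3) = y - 5*z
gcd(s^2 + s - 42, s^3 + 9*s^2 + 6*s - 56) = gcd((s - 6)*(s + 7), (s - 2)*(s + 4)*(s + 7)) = s + 7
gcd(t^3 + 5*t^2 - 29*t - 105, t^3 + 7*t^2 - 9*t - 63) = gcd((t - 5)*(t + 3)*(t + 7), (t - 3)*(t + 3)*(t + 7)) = t^2 + 10*t + 21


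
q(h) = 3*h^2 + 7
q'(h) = 6*h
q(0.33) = 7.33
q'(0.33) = 1.98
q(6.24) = 123.81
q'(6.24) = 37.44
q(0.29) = 7.25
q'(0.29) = 1.74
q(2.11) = 20.36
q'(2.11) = 12.66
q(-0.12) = 7.04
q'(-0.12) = -0.72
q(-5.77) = 106.88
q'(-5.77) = -34.62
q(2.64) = 27.91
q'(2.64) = 15.84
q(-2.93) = 32.75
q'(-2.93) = -17.58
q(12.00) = 439.00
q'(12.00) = 72.00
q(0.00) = 7.00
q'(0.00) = 0.00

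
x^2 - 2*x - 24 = (x - 6)*(x + 4)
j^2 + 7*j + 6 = (j + 1)*(j + 6)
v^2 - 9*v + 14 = (v - 7)*(v - 2)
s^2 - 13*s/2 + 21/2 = (s - 7/2)*(s - 3)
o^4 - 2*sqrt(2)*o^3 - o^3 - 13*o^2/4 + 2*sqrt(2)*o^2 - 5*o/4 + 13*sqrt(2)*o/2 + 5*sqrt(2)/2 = (o - 5/2)*(o + 1/2)*(o + 1)*(o - 2*sqrt(2))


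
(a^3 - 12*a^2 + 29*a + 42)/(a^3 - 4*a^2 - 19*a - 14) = (a - 6)/(a + 2)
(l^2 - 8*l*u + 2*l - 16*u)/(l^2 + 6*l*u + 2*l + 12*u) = (l - 8*u)/(l + 6*u)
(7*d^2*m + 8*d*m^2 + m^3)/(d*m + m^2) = 7*d + m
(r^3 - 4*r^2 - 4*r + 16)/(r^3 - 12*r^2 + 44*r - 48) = (r + 2)/(r - 6)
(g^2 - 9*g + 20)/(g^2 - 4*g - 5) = (g - 4)/(g + 1)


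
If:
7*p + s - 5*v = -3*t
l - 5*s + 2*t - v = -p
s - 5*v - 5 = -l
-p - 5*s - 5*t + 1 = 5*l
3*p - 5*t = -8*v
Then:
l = 4217/2985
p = -7/597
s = -376/8955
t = -10463/8955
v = -1300/1791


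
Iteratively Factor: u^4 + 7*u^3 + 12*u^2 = (u + 4)*(u^3 + 3*u^2) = (u + 3)*(u + 4)*(u^2) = u*(u + 3)*(u + 4)*(u)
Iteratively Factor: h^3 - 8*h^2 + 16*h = (h - 4)*(h^2 - 4*h) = h*(h - 4)*(h - 4)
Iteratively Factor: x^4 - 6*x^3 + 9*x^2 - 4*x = (x - 1)*(x^3 - 5*x^2 + 4*x) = x*(x - 1)*(x^2 - 5*x + 4) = x*(x - 1)^2*(x - 4)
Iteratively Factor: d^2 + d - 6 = (d - 2)*(d + 3)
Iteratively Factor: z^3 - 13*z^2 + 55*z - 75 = (z - 5)*(z^2 - 8*z + 15) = (z - 5)^2*(z - 3)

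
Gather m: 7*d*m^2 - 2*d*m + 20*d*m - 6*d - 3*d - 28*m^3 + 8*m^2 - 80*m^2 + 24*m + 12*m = -9*d - 28*m^3 + m^2*(7*d - 72) + m*(18*d + 36)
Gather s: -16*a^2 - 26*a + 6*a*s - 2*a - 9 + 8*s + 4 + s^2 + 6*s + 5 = -16*a^2 - 28*a + s^2 + s*(6*a + 14)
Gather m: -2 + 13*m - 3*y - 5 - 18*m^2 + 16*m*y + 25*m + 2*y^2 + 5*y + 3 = -18*m^2 + m*(16*y + 38) + 2*y^2 + 2*y - 4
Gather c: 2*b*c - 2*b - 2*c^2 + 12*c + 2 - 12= -2*b - 2*c^2 + c*(2*b + 12) - 10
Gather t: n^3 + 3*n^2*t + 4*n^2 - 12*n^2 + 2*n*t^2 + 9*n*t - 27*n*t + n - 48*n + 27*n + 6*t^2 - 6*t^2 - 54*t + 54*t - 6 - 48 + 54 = n^3 - 8*n^2 + 2*n*t^2 - 20*n + t*(3*n^2 - 18*n)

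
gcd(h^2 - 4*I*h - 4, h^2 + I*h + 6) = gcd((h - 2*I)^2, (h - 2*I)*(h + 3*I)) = h - 2*I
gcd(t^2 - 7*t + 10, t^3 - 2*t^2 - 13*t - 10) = t - 5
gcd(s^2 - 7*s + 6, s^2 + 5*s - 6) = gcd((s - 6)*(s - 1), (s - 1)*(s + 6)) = s - 1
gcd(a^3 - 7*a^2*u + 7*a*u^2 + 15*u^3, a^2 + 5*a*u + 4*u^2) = a + u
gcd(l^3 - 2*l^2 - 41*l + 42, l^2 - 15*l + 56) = l - 7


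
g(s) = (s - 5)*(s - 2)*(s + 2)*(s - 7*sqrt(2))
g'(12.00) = 1626.96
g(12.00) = 2058.49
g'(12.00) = 1626.96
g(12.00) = 2058.49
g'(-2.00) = -333.19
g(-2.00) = 0.00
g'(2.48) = 71.36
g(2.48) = 40.21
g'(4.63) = -80.28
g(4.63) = 34.00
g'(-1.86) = -290.03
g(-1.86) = -43.59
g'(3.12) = 29.87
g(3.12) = 73.09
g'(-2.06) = -352.50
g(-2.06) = 20.57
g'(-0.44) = 10.57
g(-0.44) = -214.10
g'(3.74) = -16.05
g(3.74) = 77.51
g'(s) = (s - 5)*(s - 2)*(s + 2) + (s - 5)*(s - 2)*(s - 7*sqrt(2)) + (s - 5)*(s + 2)*(s - 7*sqrt(2)) + (s - 2)*(s + 2)*(s - 7*sqrt(2))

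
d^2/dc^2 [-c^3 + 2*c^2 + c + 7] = 4 - 6*c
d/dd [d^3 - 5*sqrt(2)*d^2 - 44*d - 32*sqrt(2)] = 3*d^2 - 10*sqrt(2)*d - 44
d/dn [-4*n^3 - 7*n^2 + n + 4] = -12*n^2 - 14*n + 1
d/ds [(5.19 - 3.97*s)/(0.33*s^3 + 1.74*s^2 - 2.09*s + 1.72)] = (2.6202*s^3 + 1.7697*s^2 - 18.0612*s + 4.0187)/(0.1089*s^6 + 1.1484*s^5 + 1.6482*s^4 - 6.138*s^3 + 10.3537*s^2 - 7.1896*s + 2.9584)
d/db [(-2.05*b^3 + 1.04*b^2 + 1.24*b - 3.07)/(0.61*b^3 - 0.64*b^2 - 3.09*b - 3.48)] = (0.6776*b^4 + 11.1562*b^3 + 24.6001*b^2 - 11.168*b - 13.8015)/(0.3721*b^6 - 0.7808*b^5 - 3.3602*b^4 - 0.2904*b^3 + 14.0025*b^2 + 21.5064*b + 12.1104)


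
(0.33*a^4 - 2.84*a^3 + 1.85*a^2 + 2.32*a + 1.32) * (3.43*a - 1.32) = 1.1319*a^5 - 10.1768*a^4 + 10.0943*a^3 + 5.5156*a^2 + 1.4652*a - 1.7424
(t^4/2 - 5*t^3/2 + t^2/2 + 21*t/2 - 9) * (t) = t^5/2 - 5*t^4/2 + t^3/2 + 21*t^2/2 - 9*t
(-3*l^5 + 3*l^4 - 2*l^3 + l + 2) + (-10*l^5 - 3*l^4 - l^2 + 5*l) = -13*l^5 - 2*l^3 - l^2 + 6*l + 2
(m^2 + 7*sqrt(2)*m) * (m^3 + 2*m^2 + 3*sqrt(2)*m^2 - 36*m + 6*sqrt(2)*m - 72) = m^5 + 2*m^4 + 10*sqrt(2)*m^4 + 6*m^3 + 20*sqrt(2)*m^3 - 252*sqrt(2)*m^2 + 12*m^2 - 504*sqrt(2)*m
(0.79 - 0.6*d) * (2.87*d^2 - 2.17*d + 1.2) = -1.722*d^3 + 3.5693*d^2 - 2.4343*d + 0.948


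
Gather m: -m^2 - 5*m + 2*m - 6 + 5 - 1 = -m^2 - 3*m - 2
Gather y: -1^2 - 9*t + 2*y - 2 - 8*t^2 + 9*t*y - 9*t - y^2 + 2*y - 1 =-8*t^2 - 18*t - y^2 + y*(9*t + 4) - 4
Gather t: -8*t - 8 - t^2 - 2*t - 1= -t^2 - 10*t - 9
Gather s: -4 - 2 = -6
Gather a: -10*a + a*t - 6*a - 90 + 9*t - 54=a*(t - 16) + 9*t - 144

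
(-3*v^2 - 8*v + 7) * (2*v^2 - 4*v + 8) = -6*v^4 - 4*v^3 + 22*v^2 - 92*v + 56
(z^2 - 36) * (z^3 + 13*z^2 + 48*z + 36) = z^5 + 13*z^4 + 12*z^3 - 432*z^2 - 1728*z - 1296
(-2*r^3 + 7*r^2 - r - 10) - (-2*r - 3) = -2*r^3 + 7*r^2 + r - 7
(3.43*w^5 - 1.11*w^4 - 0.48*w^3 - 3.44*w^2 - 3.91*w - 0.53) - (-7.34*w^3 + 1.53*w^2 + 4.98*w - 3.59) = 3.43*w^5 - 1.11*w^4 + 6.86*w^3 - 4.97*w^2 - 8.89*w + 3.06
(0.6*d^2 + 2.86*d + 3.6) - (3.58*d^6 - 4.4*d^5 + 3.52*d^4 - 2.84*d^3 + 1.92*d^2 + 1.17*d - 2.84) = -3.58*d^6 + 4.4*d^5 - 3.52*d^4 + 2.84*d^3 - 1.32*d^2 + 1.69*d + 6.44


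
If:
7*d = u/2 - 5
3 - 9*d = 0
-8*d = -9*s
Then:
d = 1/3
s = 8/27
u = 44/3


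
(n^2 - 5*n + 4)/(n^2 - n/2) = 2*(n^2 - 5*n + 4)/(n*(2*n - 1))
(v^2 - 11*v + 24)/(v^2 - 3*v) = (v - 8)/v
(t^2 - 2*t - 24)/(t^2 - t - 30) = (t + 4)/(t + 5)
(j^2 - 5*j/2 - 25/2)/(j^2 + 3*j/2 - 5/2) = (j - 5)/(j - 1)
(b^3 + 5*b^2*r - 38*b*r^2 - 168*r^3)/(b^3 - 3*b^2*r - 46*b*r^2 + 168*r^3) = (-b - 4*r)/(-b + 4*r)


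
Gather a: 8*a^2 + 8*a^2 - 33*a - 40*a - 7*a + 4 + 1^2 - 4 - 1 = 16*a^2 - 80*a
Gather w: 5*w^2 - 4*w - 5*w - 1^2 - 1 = 5*w^2 - 9*w - 2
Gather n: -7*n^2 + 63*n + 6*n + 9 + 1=-7*n^2 + 69*n + 10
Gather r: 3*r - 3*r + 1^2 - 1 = 0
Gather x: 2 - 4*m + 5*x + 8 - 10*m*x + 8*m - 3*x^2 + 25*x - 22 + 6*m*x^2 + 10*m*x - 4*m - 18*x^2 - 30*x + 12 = x^2*(6*m - 21)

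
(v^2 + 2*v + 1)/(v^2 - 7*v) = (v^2 + 2*v + 1)/(v*(v - 7))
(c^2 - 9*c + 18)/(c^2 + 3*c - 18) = (c - 6)/(c + 6)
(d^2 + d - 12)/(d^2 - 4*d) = (d^2 + d - 12)/(d*(d - 4))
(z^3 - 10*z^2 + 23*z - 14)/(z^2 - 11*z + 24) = (z^3 - 10*z^2 + 23*z - 14)/(z^2 - 11*z + 24)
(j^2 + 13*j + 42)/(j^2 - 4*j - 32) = (j^2 + 13*j + 42)/(j^2 - 4*j - 32)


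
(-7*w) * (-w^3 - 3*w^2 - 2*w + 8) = 7*w^4 + 21*w^3 + 14*w^2 - 56*w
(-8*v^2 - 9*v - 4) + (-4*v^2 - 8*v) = -12*v^2 - 17*v - 4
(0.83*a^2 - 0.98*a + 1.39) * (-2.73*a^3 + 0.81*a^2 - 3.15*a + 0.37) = -2.2659*a^5 + 3.3477*a^4 - 7.203*a^3 + 4.52*a^2 - 4.7411*a + 0.5143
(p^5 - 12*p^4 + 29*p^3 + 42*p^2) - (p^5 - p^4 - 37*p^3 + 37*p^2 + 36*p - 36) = -11*p^4 + 66*p^3 + 5*p^2 - 36*p + 36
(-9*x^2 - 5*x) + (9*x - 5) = -9*x^2 + 4*x - 5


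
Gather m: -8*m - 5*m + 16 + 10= 26 - 13*m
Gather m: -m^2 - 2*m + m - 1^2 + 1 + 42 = -m^2 - m + 42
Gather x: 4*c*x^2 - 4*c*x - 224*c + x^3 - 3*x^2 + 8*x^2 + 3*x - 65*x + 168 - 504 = -224*c + x^3 + x^2*(4*c + 5) + x*(-4*c - 62) - 336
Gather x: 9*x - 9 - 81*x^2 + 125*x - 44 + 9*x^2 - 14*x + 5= -72*x^2 + 120*x - 48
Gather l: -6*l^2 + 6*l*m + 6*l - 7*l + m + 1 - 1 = -6*l^2 + l*(6*m - 1) + m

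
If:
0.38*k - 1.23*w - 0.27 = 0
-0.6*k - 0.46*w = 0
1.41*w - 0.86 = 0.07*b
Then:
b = -15.86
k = 0.14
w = -0.18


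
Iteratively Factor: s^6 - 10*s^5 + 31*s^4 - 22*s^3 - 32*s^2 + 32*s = (s)*(s^5 - 10*s^4 + 31*s^3 - 22*s^2 - 32*s + 32) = s*(s - 4)*(s^4 - 6*s^3 + 7*s^2 + 6*s - 8) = s*(s - 4)*(s - 2)*(s^3 - 4*s^2 - s + 4) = s*(s - 4)*(s - 2)*(s + 1)*(s^2 - 5*s + 4) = s*(s - 4)^2*(s - 2)*(s + 1)*(s - 1)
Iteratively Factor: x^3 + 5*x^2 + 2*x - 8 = (x + 4)*(x^2 + x - 2) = (x - 1)*(x + 4)*(x + 2)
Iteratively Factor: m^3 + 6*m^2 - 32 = (m - 2)*(m^2 + 8*m + 16) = (m - 2)*(m + 4)*(m + 4)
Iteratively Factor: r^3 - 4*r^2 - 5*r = (r)*(r^2 - 4*r - 5) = r*(r - 5)*(r + 1)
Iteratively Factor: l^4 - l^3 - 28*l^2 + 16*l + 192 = (l - 4)*(l^3 + 3*l^2 - 16*l - 48) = (l - 4)*(l + 4)*(l^2 - l - 12) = (l - 4)*(l + 3)*(l + 4)*(l - 4)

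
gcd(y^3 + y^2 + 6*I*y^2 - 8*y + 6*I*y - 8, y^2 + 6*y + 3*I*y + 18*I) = 1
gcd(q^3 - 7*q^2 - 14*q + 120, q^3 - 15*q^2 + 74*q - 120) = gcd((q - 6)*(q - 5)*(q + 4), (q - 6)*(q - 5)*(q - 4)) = q^2 - 11*q + 30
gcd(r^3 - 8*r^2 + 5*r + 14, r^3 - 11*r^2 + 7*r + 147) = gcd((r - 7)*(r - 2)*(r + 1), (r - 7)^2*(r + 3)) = r - 7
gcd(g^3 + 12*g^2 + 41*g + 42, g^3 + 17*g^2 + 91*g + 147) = g^2 + 10*g + 21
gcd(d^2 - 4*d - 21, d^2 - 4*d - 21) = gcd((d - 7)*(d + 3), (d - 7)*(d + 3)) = d^2 - 4*d - 21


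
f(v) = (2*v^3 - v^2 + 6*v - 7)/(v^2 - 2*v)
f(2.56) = 24.67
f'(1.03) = -10.33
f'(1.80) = -211.58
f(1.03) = -0.30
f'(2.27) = -115.28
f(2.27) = 40.56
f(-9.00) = -16.16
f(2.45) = 28.22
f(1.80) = -33.96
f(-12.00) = -21.90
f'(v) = (2 - 2*v)*(2*v^3 - v^2 + 6*v - 7)/(v^2 - 2*v)^2 + (6*v^2 - 2*v + 6)/(v^2 - 2*v) = 2*(v^4 - 4*v^3 - 2*v^2 + 7*v - 7)/(v^2*(v^2 - 4*v + 4))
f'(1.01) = -10.10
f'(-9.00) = 1.89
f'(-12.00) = 1.93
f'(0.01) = -35000.15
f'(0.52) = -14.82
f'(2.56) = -25.64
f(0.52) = 5.03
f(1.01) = -0.10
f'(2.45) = -40.56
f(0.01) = 348.75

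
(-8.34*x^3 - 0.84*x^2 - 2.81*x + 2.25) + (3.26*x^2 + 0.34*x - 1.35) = -8.34*x^3 + 2.42*x^2 - 2.47*x + 0.9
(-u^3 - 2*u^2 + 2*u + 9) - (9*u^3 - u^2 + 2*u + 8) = -10*u^3 - u^2 + 1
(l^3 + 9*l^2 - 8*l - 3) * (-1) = -l^3 - 9*l^2 + 8*l + 3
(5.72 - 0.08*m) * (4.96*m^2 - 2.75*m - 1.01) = -0.3968*m^3 + 28.5912*m^2 - 15.6492*m - 5.7772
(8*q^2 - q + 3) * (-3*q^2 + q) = -24*q^4 + 11*q^3 - 10*q^2 + 3*q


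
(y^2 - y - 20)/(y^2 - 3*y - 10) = (y + 4)/(y + 2)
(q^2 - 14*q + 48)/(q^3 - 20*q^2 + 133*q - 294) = (q - 8)/(q^2 - 14*q + 49)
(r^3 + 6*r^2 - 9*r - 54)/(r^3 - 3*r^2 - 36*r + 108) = (r + 3)/(r - 6)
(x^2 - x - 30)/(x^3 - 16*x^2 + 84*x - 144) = (x + 5)/(x^2 - 10*x + 24)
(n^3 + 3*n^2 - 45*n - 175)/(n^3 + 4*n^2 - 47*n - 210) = (n + 5)/(n + 6)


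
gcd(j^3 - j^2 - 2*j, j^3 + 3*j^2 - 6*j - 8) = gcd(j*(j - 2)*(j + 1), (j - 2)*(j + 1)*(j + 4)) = j^2 - j - 2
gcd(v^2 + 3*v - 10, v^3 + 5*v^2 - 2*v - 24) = v - 2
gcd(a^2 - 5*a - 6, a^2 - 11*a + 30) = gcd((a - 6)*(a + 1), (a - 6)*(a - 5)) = a - 6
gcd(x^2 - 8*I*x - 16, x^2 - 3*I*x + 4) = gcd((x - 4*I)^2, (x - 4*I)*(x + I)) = x - 4*I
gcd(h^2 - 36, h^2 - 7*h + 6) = h - 6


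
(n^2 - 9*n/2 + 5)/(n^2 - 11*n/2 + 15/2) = (n - 2)/(n - 3)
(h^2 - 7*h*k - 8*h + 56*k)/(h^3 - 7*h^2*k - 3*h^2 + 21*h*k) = (h - 8)/(h*(h - 3))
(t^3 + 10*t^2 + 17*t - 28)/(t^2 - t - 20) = (t^2 + 6*t - 7)/(t - 5)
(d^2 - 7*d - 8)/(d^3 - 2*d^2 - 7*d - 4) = (d - 8)/(d^2 - 3*d - 4)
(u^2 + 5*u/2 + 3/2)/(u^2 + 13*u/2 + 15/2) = (u + 1)/(u + 5)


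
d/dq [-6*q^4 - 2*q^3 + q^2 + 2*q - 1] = -24*q^3 - 6*q^2 + 2*q + 2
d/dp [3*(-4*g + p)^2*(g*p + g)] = 3*g*(4*g - p)*(4*g - 3*p - 2)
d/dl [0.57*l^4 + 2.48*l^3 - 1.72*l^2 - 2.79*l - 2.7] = 2.28*l^3 + 7.44*l^2 - 3.44*l - 2.79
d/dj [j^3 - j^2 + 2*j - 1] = 3*j^2 - 2*j + 2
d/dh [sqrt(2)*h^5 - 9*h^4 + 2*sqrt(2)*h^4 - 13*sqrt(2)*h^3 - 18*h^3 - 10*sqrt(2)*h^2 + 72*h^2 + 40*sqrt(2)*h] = 5*sqrt(2)*h^4 - 36*h^3 + 8*sqrt(2)*h^3 - 39*sqrt(2)*h^2 - 54*h^2 - 20*sqrt(2)*h + 144*h + 40*sqrt(2)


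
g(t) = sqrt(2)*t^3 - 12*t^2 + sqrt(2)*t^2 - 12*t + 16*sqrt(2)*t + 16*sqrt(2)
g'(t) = 3*sqrt(2)*t^2 - 24*t + 2*sqrt(2)*t - 12 + 16*sqrt(2)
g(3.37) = -7.65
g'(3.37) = -12.54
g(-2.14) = -62.45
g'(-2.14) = 75.36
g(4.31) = -14.98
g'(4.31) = -1.81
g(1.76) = 16.25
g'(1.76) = -13.49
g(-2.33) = -77.49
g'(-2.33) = 82.99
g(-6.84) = -997.89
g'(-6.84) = 353.94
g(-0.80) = 6.63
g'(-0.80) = 30.28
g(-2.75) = -116.06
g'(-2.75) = 100.93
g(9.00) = 291.79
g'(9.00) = 163.74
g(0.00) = 22.63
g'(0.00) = 10.63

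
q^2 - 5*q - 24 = (q - 8)*(q + 3)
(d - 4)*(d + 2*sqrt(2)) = d^2 - 4*d + 2*sqrt(2)*d - 8*sqrt(2)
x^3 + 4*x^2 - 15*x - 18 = (x - 3)*(x + 1)*(x + 6)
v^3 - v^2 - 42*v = v*(v - 7)*(v + 6)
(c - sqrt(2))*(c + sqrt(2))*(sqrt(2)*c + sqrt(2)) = sqrt(2)*c^3 + sqrt(2)*c^2 - 2*sqrt(2)*c - 2*sqrt(2)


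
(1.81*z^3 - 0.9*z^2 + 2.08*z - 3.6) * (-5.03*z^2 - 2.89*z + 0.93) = -9.1043*z^5 - 0.7039*z^4 - 6.1781*z^3 + 11.2598*z^2 + 12.3384*z - 3.348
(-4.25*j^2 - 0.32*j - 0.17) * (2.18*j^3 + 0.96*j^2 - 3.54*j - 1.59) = -9.265*j^5 - 4.7776*j^4 + 14.3672*j^3 + 7.7271*j^2 + 1.1106*j + 0.2703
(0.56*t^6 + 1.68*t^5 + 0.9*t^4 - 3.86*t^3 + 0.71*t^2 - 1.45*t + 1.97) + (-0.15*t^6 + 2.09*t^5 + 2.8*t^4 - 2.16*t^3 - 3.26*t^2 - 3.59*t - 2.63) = 0.41*t^6 + 3.77*t^5 + 3.7*t^4 - 6.02*t^3 - 2.55*t^2 - 5.04*t - 0.66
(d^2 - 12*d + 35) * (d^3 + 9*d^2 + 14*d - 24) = d^5 - 3*d^4 - 59*d^3 + 123*d^2 + 778*d - 840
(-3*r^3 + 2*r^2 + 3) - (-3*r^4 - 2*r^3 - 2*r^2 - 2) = 3*r^4 - r^3 + 4*r^2 + 5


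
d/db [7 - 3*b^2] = -6*b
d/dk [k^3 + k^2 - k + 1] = 3*k^2 + 2*k - 1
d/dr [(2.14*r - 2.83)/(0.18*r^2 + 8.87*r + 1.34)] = (-0.3852*r^2 + 1.0188*r + 27.9697)/(0.0324*r^4 + 3.1932*r^3 + 79.1593*r^2 + 23.7716*r + 1.7956)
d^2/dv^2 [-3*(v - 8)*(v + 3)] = -6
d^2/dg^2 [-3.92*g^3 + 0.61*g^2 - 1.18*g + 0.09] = 1.22 - 23.52*g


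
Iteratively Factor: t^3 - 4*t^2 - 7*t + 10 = (t + 2)*(t^2 - 6*t + 5) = (t - 5)*(t + 2)*(t - 1)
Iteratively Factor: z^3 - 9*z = (z)*(z^2 - 9) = z*(z - 3)*(z + 3)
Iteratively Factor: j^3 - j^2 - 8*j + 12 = (j - 2)*(j^2 + j - 6) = (j - 2)*(j + 3)*(j - 2)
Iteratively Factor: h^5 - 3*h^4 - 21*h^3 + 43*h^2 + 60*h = (h + 4)*(h^4 - 7*h^3 + 7*h^2 + 15*h) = h*(h + 4)*(h^3 - 7*h^2 + 7*h + 15) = h*(h + 1)*(h + 4)*(h^2 - 8*h + 15) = h*(h - 5)*(h + 1)*(h + 4)*(h - 3)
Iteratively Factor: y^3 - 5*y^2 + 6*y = (y - 3)*(y^2 - 2*y) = (y - 3)*(y - 2)*(y)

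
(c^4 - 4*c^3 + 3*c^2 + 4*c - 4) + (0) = c^4 - 4*c^3 + 3*c^2 + 4*c - 4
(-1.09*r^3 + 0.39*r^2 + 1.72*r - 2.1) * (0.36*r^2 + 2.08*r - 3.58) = -0.3924*r^5 - 2.1268*r^4 + 5.3326*r^3 + 1.4254*r^2 - 10.5256*r + 7.518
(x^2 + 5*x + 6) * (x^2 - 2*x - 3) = x^4 + 3*x^3 - 7*x^2 - 27*x - 18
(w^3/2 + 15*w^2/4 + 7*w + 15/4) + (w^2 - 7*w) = w^3/2 + 19*w^2/4 + 15/4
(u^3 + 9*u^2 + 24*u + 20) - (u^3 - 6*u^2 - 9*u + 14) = 15*u^2 + 33*u + 6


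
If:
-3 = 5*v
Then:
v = -3/5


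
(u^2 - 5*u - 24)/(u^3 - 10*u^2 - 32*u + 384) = (u + 3)/(u^2 - 2*u - 48)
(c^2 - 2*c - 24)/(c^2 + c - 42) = (c + 4)/(c + 7)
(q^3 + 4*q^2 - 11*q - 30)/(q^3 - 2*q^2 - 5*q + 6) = (q + 5)/(q - 1)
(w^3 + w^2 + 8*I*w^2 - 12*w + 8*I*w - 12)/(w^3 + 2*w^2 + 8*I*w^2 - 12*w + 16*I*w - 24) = (w + 1)/(w + 2)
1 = 1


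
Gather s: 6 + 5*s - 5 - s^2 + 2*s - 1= -s^2 + 7*s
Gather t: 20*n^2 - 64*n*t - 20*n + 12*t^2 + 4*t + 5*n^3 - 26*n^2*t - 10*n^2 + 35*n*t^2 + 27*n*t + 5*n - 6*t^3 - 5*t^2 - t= 5*n^3 + 10*n^2 - 15*n - 6*t^3 + t^2*(35*n + 7) + t*(-26*n^2 - 37*n + 3)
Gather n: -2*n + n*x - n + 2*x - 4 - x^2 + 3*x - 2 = n*(x - 3) - x^2 + 5*x - 6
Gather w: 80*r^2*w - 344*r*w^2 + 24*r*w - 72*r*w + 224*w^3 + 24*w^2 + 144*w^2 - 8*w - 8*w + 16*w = 224*w^3 + w^2*(168 - 344*r) + w*(80*r^2 - 48*r)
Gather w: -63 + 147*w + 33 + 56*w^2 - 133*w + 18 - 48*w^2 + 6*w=8*w^2 + 20*w - 12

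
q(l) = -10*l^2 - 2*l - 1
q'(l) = -20*l - 2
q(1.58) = -29.12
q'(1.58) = -33.60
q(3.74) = -148.36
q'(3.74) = -76.80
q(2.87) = -89.11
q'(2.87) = -59.40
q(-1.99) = -36.62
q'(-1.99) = 37.80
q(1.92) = -41.70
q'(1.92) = -40.40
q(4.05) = -173.12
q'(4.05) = -83.00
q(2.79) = -84.42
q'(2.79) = -57.80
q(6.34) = -415.64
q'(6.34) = -128.80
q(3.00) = -97.00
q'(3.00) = -62.00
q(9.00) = -829.00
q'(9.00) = -182.00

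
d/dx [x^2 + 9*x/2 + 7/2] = 2*x + 9/2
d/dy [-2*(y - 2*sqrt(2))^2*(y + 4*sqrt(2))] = 48 - 6*y^2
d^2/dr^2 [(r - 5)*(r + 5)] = 2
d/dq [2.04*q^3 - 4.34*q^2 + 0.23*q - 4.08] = 6.12*q^2 - 8.68*q + 0.23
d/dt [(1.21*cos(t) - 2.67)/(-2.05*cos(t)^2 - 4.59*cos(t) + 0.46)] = (-2.4805*cos(t)^2 + 10.947*cos(t) + 11.6987)*sin(t)/(4.2025*cos(t)^4 + 18.819*cos(t)^3 + 19.1821*cos(t)^2 - 4.2228*cos(t) + 0.2116)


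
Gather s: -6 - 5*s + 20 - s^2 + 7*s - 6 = -s^2 + 2*s + 8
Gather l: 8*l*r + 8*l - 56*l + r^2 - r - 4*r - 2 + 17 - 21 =l*(8*r - 48) + r^2 - 5*r - 6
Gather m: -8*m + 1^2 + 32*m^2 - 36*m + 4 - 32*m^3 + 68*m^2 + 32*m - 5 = -32*m^3 + 100*m^2 - 12*m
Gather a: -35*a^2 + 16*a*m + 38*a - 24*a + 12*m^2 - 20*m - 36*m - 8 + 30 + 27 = -35*a^2 + a*(16*m + 14) + 12*m^2 - 56*m + 49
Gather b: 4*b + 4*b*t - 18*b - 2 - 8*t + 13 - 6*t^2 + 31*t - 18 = b*(4*t - 14) - 6*t^2 + 23*t - 7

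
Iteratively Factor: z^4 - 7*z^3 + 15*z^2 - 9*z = (z)*(z^3 - 7*z^2 + 15*z - 9) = z*(z - 3)*(z^2 - 4*z + 3) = z*(z - 3)*(z - 1)*(z - 3)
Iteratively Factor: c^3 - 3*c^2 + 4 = (c - 2)*(c^2 - c - 2) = (c - 2)*(c + 1)*(c - 2)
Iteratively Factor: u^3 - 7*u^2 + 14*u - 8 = (u - 1)*(u^2 - 6*u + 8) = (u - 2)*(u - 1)*(u - 4)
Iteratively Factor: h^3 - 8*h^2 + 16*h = (h - 4)*(h^2 - 4*h) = (h - 4)^2*(h)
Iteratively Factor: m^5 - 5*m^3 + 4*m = (m + 2)*(m^4 - 2*m^3 - m^2 + 2*m) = m*(m + 2)*(m^3 - 2*m^2 - m + 2) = m*(m - 1)*(m + 2)*(m^2 - m - 2) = m*(m - 2)*(m - 1)*(m + 2)*(m + 1)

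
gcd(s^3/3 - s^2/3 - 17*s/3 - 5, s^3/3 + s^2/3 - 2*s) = s + 3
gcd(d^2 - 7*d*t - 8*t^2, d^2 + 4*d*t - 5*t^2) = 1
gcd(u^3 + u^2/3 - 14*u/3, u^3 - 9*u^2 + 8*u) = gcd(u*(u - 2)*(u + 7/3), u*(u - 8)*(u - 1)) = u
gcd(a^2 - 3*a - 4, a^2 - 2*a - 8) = a - 4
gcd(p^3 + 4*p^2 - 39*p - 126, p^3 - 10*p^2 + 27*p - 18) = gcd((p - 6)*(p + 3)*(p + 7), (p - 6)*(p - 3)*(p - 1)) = p - 6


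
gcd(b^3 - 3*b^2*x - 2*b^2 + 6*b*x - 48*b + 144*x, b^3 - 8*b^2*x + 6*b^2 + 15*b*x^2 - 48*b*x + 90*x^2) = -b^2 + 3*b*x - 6*b + 18*x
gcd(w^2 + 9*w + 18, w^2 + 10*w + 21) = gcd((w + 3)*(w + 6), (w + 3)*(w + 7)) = w + 3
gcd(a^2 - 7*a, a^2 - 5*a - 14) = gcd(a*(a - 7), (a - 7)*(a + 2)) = a - 7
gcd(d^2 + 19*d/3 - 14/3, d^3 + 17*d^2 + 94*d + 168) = d + 7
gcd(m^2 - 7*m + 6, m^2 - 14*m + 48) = m - 6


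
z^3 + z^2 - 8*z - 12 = (z - 3)*(z + 2)^2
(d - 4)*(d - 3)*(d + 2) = d^3 - 5*d^2 - 2*d + 24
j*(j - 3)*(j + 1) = j^3 - 2*j^2 - 3*j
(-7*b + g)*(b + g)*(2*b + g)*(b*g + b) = -14*b^4*g - 14*b^4 - 19*b^3*g^2 - 19*b^3*g - 4*b^2*g^3 - 4*b^2*g^2 + b*g^4 + b*g^3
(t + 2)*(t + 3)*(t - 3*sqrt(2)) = t^3 - 3*sqrt(2)*t^2 + 5*t^2 - 15*sqrt(2)*t + 6*t - 18*sqrt(2)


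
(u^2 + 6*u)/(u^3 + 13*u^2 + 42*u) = 1/(u + 7)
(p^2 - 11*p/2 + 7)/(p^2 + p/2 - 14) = (p - 2)/(p + 4)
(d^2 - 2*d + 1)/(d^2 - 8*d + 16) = (d^2 - 2*d + 1)/(d^2 - 8*d + 16)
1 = 1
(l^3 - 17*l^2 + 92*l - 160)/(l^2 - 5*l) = l - 12 + 32/l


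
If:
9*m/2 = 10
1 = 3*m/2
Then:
No Solution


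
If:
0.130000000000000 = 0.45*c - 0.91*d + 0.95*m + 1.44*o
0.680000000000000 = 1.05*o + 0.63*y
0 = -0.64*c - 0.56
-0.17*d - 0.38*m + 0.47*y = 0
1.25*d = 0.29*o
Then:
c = -0.88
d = 0.21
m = -0.61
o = 0.90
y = -0.42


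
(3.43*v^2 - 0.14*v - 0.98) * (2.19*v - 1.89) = 7.5117*v^3 - 6.7893*v^2 - 1.8816*v + 1.8522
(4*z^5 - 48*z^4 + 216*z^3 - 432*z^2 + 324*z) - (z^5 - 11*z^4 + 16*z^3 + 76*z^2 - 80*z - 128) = 3*z^5 - 37*z^4 + 200*z^3 - 508*z^2 + 404*z + 128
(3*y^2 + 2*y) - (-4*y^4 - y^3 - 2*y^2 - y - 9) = 4*y^4 + y^3 + 5*y^2 + 3*y + 9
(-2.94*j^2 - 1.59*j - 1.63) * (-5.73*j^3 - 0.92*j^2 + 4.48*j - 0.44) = 16.8462*j^5 + 11.8155*j^4 - 2.3685*j^3 - 4.33*j^2 - 6.6028*j + 0.7172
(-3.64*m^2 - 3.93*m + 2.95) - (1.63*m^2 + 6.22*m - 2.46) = -5.27*m^2 - 10.15*m + 5.41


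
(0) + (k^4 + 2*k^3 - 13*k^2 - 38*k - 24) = k^4 + 2*k^3 - 13*k^2 - 38*k - 24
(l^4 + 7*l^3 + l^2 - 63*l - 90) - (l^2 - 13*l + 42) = l^4 + 7*l^3 - 50*l - 132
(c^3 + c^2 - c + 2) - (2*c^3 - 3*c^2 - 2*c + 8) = -c^3 + 4*c^2 + c - 6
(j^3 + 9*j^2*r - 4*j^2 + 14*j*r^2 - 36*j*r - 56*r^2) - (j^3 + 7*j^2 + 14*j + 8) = 9*j^2*r - 11*j^2 + 14*j*r^2 - 36*j*r - 14*j - 56*r^2 - 8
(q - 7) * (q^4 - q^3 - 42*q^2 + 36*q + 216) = q^5 - 8*q^4 - 35*q^3 + 330*q^2 - 36*q - 1512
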